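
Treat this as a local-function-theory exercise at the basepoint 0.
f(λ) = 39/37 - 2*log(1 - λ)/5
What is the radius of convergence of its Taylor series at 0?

Branch term (-2/5)*log(1 - λ/(1)): its argument vanishes at λ = 1, a logarithmic branch point, modulus 1.
The radius of convergence is the smallest modulus among the singular points: 1.

The radius of convergence is 1.


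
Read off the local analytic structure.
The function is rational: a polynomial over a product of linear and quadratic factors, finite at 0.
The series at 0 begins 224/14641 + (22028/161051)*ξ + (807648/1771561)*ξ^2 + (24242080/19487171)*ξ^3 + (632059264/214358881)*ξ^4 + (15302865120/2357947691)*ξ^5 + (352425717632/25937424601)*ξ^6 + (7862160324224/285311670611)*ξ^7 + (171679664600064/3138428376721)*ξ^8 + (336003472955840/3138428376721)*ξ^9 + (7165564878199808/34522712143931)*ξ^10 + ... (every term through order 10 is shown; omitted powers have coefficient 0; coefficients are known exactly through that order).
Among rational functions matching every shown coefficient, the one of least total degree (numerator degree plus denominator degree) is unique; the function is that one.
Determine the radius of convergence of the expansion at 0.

No rational of total degree below 9 reproduces all 11 coefficients; solving the [1/8] Pade equations on them gives f(ξ) = (-11*ξ/4 - 14/27)/((ξ**2 - 11*ξ + 11/2)*(ξ**2 + ξ - 11/6)**3), whose expansion matches every shown term.
Denominator factor (ξ**2 + ξ - 11/6)^3: discriminant 25/3, real irrational roots -1/2 + (5/6)*sqrt(3) and -1/2 - (5/6)*sqrt(3); poles of order 3, moduli -1/2 + (5/6)*sqrt(3) and 1/2 + (5/6)*sqrt(3).
Denominator factor (ξ**2 - 11*ξ + 11/2): discriminant 99, real irrational roots 11/2 + (3/2)*sqrt(11) and 11/2 - (3/2)*sqrt(11); poles of order 1, moduli 11/2 + (3/2)*sqrt(11) and 11/2 - (3/2)*sqrt(11).
The radius of convergence is the smallest modulus among the singular points: 11/2 - (3/2)*sqrt(11).

The radius of convergence is 11/2 - (3/2)*sqrt(11).


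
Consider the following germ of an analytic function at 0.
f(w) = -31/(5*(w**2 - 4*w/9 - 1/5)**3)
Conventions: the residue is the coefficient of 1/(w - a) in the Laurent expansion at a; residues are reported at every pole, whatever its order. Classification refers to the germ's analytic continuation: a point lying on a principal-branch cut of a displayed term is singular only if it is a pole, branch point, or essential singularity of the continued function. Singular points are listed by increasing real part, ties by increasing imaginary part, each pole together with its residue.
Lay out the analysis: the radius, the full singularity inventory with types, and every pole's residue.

Radius of convergence at 0: -2/9 + (1/45)*sqrt(505).
At 2/9 - (1/45)*sqrt(505): a pole of order 3; residue (27457785/16484816)*sqrt(505).
At 2/9 + (1/45)*sqrt(505): a pole of order 3; residue -(27457785/16484816)*sqrt(505).

Denominator factor (w**2 - 4*w/9 - 1/5)^3: discriminant 404/405, real irrational roots 2/9 + (1/45)*sqrt(505) and 2/9 - (1/45)*sqrt(505); poles of order 3, moduli 2/9 + (1/45)*sqrt(505) and -2/9 + (1/45)*sqrt(505).
The radius of convergence is the smallest modulus among the singular points: -2/9 + (1/45)*sqrt(505).
The factor w**2 - 4*w/9 - 1/5 splits as (w - a)(w - a') with a = 2/9 - (1/45)*sqrt(505), a' = 2/9 + (1/45)*sqrt(505). At the order-3 pole a set g(w) = (w - a)^3*f(w) = [-31/5] / (w - a')^3.
Order-3 pole: residue = g''(a)/2; g''(2/9 - (1/45)*sqrt(505)) = (27457785/8242408)*sqrt(505), so the residue is (27457785/16484816)*sqrt(505).
The factor w**2 - 4*w/9 - 1/5 splits as (w - a)(w - a') with a = 2/9 + (1/45)*sqrt(505), a' = 2/9 - (1/45)*sqrt(505). At the order-3 pole a set g(w) = (w - a)^3*f(w) = [-31/5] / (w - a')^3.
Order-3 pole: residue = g''(a)/2; g''(2/9 + (1/45)*sqrt(505)) = -(27457785/8242408)*sqrt(505), so the residue is -(27457785/16484816)*sqrt(505).
List the singular points by increasing real part (a conjugate pair: the negative imaginary part first).


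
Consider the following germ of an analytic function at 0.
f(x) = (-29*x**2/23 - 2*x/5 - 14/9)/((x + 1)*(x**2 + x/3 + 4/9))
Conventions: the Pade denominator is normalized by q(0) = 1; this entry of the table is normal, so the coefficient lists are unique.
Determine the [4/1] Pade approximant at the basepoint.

The Pade approximant has numerator coefficients [-7/2, 7622781/212110, -461807793/9757060, 37977363/4878530, 92708955/1951412]; denominator coefficients [1, -744515/84844].

Taylor coefficients needed (expand at 0): a_0 = -7/2, a_1 = 209/40, a_2 = -5449/3680, a_3 = -76673/14720, a_4 = 21211/11776, a_5 = 744515/47104.
Write the denominator as Q(x) = 1 + q1*x. Requiring Q*f - P = O(x^6) with deg P <= 4 kills the coefficients of x^5..x^5 in Q*f:
  x^5: a_5 + q1*a_4 = 0, i.e. 744515/47104 + (21211/11776)*q1 = 0.
Solving this linear system: q1 = -744515/84844.
The numerator is Q*f truncated at degree 4: P0 = a_0 = -7/2; P1 = a_1 + q1*a_0 = 7622781/212110; P2 = a_2 + q1*a_1 = -461807793/9757060; P3 = a_3 + q1*a_2 = 37977363/4878530; P4 = a_4 + q1*a_3 = 92708955/1951412.


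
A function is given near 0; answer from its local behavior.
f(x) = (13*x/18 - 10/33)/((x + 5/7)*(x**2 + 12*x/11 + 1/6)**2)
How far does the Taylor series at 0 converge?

The radius of convergence is 6/11 - (1/66)*sqrt(570).

Denominator factor (x + 5/7): pole of order 1 at -5/7, modulus 5/7.
Denominator factor (x**2 + 12*x/11 + 1/6)^2: discriminant 190/363, real irrational roots -6/11 + (1/66)*sqrt(570) and -6/11 - (1/66)*sqrt(570); poles of order 2, moduli 6/11 - (1/66)*sqrt(570) and 6/11 + (1/66)*sqrt(570).
The radius of convergence is the smallest modulus among the singular points: 6/11 - (1/66)*sqrt(570).


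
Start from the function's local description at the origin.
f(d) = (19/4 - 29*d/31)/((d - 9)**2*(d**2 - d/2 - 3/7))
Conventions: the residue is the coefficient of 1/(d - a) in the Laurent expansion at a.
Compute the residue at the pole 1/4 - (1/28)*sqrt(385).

The factor d**2 - d/2 - 3/7 splits as (d - a)(d - a') with a = 1/4 - (1/28)*sqrt(385), a' = 1/4 + (1/28)*sqrt(385). At the order-1 pole a set g(d) = (d - a)*f(d) = [(19/4 - 29*d/31)/(d - 9)**2] / (d - a').
Simple pole: residue = g(a) at a = 1/4 - (1/28)*sqrt(385), which is 16891/28128780 - (660961/309416580)*sqrt(385).

The residue is 16891/28128780 - (660961/309416580)*sqrt(385).


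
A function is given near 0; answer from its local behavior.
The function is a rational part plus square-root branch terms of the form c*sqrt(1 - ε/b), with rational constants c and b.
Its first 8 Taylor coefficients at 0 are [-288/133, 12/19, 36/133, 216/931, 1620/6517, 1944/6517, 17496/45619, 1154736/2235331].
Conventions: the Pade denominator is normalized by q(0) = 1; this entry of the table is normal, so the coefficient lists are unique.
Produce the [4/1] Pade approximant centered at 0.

Taylor coefficients needed (read off): a_0 = -288/133, a_1 = 12/19, a_2 = 36/133, a_3 = 216/931, a_4 = 1620/6517, a_5 = 1944/6517.
Write the denominator as Q(ε) = 1 + q1*ε. Requiring Q*f - P = O(ε^6) with deg P <= 4 kills the coefficients of ε^5..ε^5 in Q*f:
  ε^5: a_5 + q1*a_4 = 0, i.e. 1944/6517 + (1620/6517)*q1 = 0.
Solving this linear system: q1 = -6/5.
The numerator is Q*f truncated at degree 4: P0 = a_0 = -288/133; P1 = a_1 + q1*a_0 = 2148/665; P2 = a_2 + q1*a_1 = -324/665; P3 = a_3 + q1*a_2 = -432/4655; P4 = a_4 + q1*a_3 = -972/32585.

The Pade approximant has numerator coefficients [-288/133, 2148/665, -324/665, -432/4655, -972/32585]; denominator coefficients [1, -6/5].


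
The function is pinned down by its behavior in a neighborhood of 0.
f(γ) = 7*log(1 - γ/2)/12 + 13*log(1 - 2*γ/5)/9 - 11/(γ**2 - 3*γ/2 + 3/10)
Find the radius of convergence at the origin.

Denominator factor (γ**2 - 3*γ/2 + 3/10): discriminant 21/20, real irrational roots 3/4 + (1/20)*sqrt(105) and 3/4 - (1/20)*sqrt(105); poles of order 1, moduli 3/4 + (1/20)*sqrt(105) and 3/4 - (1/20)*sqrt(105).
Branch term (13/9)*log(1 - γ/(5/2)): its argument vanishes at γ = 5/2, a logarithmic branch point, modulus 5/2.
Branch term (7/12)*log(1 - γ/(2)): its argument vanishes at γ = 2, a logarithmic branch point, modulus 2.
The radius of convergence is the smallest modulus among the singular points: 3/4 - (1/20)*sqrt(105).

The radius of convergence is 3/4 - (1/20)*sqrt(105).


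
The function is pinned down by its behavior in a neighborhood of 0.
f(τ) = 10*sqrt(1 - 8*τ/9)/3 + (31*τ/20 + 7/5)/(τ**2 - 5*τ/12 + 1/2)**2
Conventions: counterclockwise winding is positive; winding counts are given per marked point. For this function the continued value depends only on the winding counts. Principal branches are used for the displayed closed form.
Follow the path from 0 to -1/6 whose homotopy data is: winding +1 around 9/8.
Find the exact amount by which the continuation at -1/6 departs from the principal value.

Continued minus principal equals -(20/27)*sqrt(93).

The rational part is single-valued and drops out of the difference; each branch term changes only by its own monodromy.
(10/3)*sqrt(1 - τ/(9/8)): winding +1 is odd, the square root flips sign, contributing -2*(10/3)*sqrt(1 - (-1/6)/(9/8)) = -2*(10/3)*sqrt(31/27) = -(20/27)*sqrt(93).
Summing the contributions at τ = -1/6 gives -(20/27)*sqrt(93).


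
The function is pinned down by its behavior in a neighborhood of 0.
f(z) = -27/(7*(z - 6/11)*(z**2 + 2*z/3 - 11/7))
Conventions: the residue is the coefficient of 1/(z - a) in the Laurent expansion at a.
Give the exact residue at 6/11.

At the order-1 pole 6/11 set g(z) = (z - (6/11))*f(z) = -27/(7*(z**2 + 2*z/3 - 11/7)).
Simple pole: residue = g(a) at a = 6/11, which is 1089/257.

The residue is 1089/257.


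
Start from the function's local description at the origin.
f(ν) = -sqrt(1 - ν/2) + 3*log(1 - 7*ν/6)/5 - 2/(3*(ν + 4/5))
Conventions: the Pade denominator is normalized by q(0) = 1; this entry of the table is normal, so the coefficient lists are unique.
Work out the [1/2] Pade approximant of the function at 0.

The Pade approximant has numerator coefficients [-11/6, -15452759/42432120]; denominator coefficients [1, 368713/707202, -528739/707202].

Taylor coefficients needed (expand at 0): a_0 = -11/6, a_1 = 71/120, a_2 = -403/240, a_3 = 5693/4320.
Write the denominator as Q(ν) = 1 + q1*ν + q2*ν^2. Requiring Q*f - P = O(ν^4) with deg P <= 1 kills the coefficients of ν^2..ν^3 in Q*f:
  ν^2: a_2 + q1*a_1 + q2*a_0 = 0, i.e. -403/240 + (71/120)*q1 + (-11/6)*q2 = 0.
  ν^3: a_3 + q1*a_2 + q2*a_1 = 0, i.e. 5693/4320 + (-403/240)*q1 + (71/120)*q2 = 0.
Solving this linear system: q1 = 368713/707202, q2 = -528739/707202.
The numerator is Q*f truncated at degree 1: P0 = a_0 = -11/6; P1 = a_1 + q1*a_0 = -15452759/42432120.


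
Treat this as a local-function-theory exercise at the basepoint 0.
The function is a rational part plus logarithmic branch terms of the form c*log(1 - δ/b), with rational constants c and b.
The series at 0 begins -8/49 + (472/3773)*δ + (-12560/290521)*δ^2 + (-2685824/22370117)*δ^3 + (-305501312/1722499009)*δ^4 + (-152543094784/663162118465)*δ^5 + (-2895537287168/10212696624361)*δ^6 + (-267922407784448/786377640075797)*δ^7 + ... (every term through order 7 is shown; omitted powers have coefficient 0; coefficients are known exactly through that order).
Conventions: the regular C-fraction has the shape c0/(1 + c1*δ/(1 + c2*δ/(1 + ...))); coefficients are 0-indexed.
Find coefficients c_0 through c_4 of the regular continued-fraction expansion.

Taylor coefficients (read off): a_0 = -8/49, a_1 = 472/3773, a_2 = -12560/290521, a_3 = -2685824/22370117, a_4 = -305501312/1722499009.
c0 = a_0 = -8/49. Peel one level at a time: if S = 1 + c*δ/S' with S'(0) = 1, then c is the δ-coefficient of S and S' = c*δ/(S - 1).
S_1 = c0/f = 1 + (59/77)*δ + (39/121)*δ^2 + ...; c1 = 59/77.
S_2 = c1*δ/(S_1 - 1) = 1 + (-273/649)*δ + (454548/421201)*δ^2 + ...; c2 = -273/649.
S_3 = c2*δ/(S_2 - 1) = 1 + (151516/59059)*δ + (11650552/1002001)*δ^2 + ...; c3 = 151516/59059.
S_4 = c3*δ/(S_3 - 1) = 1 + (-171845642/37916879)*δ + ...; c4 = -171845642/37916879.

The regular C-fraction coefficients are [-8/49, 59/77, -273/649, 151516/59059, -171845642/37916879].


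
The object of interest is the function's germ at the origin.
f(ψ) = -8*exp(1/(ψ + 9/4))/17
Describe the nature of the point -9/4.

The point is an essential singularity.

The exponent 1/(ψ - (-9/4)) has a pole at -9/4, so exp(1/(ψ - (-9/4))) takes every nonzero value near it: an essential singularity (not a pole of any order).


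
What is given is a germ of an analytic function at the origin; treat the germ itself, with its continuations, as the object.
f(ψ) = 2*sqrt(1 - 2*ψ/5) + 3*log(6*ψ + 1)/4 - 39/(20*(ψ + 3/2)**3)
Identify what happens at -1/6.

The point is a logarithmic branch point.

The term (3/4)*log(1 - ψ/(-1/6)) has argument 1 - -1/6/(-1/6) = 0 at -1/6: a logarithmic (infinitely-sheeted) branch point; the remaining terms are analytic or single-valued there.


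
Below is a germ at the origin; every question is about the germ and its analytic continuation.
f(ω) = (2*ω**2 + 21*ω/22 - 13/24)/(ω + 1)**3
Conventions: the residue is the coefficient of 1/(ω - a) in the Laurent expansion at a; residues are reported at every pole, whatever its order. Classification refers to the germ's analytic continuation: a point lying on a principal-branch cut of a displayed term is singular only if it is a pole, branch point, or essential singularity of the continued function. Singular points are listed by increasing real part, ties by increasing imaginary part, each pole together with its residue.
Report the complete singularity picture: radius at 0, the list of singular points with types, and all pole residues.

Denominator factor (ω + 1)^3: pole of order 3 at -1, modulus 1.
The radius of convergence is the smallest modulus among the singular points: 1.
At the order-3 pole -1 set g(ω) = (ω - (-1))^3*f(ω) = 2*ω**2 + 21*ω/22 - 13/24.
Order-3 pole: residue = g''(a)/2; g''(-1) = 4, so the residue is 2.

Radius of convergence at 0: 1.
At -1: a pole of order 3; residue 2.


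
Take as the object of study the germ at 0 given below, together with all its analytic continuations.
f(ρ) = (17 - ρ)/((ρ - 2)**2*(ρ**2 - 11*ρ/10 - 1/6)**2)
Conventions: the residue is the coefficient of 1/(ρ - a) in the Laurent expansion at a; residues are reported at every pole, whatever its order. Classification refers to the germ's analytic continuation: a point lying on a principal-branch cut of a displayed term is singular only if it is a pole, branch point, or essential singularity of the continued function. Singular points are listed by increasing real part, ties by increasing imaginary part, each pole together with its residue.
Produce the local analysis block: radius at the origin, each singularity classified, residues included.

Denominator factor (ρ - 2)^2: pole of order 2 at 2, modulus 2.
Denominator factor (ρ**2 - 11*ρ/10 - 1/6)^2: discriminant 563/300, real irrational roots 11/20 + (1/60)*sqrt(1689) and 11/20 - (1/60)*sqrt(1689); poles of order 2, moduli 11/20 + (1/60)*sqrt(1689) and -11/20 + (1/60)*sqrt(1689).
The radius of convergence is the smallest modulus among the singular points: -11/20 + (1/60)*sqrt(1689).
The factor ρ**2 - 11*ρ/10 - 1/6 splits as (ρ - a)(ρ - a') with a = 11/20 - (1/60)*sqrt(1689), a' = 11/20 + (1/60)*sqrt(1689). At the order-2 pole a set g(ρ) = (ρ - a)^2*f(ρ) = [(17 - ρ)/(ρ - 2)**2] / (ρ - a')^2.
Order-2 pole: residue = g'(a); g'(11/20 - (1/60)*sqrt(1689)) = 1196550/117649 - (4978220850/37291085881)*sqrt(1689), so the residue is 1196550/117649 - (4978220850/37291085881)*sqrt(1689).
The factor ρ**2 - 11*ρ/10 - 1/6 splits as (ρ - a)(ρ - a') with a = 11/20 + (1/60)*sqrt(1689), a' = 11/20 - (1/60)*sqrt(1689). At the order-2 pole a set g(ρ) = (ρ - a)^2*f(ρ) = [(17 - ρ)/(ρ - 2)**2] / (ρ - a')^2.
Order-2 pole: residue = g'(a); g'(11/20 + (1/60)*sqrt(1689)) = 1196550/117649 + (4978220850/37291085881)*sqrt(1689), so the residue is 1196550/117649 + (4978220850/37291085881)*sqrt(1689).
At the order-2 pole 2 set g(ρ) = (ρ - (2))^2*f(ρ) = (17 - ρ)/(ρ**2 - 11*ρ/10 - 1/6)**2.
Order-2 pole: residue = g'(a); g'(2) = -2393100/117649, so the residue is -2393100/117649.
List the singular points by increasing real part (a conjugate pair: the negative imaginary part first).

Radius of convergence at 0: -11/20 + (1/60)*sqrt(1689).
At 11/20 - (1/60)*sqrt(1689): a pole of order 2; residue 1196550/117649 - (4978220850/37291085881)*sqrt(1689).
At 11/20 + (1/60)*sqrt(1689): a pole of order 2; residue 1196550/117649 + (4978220850/37291085881)*sqrt(1689).
At 2: a pole of order 2; residue -2393100/117649.


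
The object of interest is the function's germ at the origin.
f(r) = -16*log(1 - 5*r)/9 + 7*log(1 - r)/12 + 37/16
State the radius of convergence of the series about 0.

Branch term (-16/9)*log(1 - r/(1/5)): its argument vanishes at r = 1/5, a logarithmic branch point, modulus 1/5.
Branch term (7/12)*log(1 - r/(1)): its argument vanishes at r = 1, a logarithmic branch point, modulus 1.
The radius of convergence is the smallest modulus among the singular points: 1/5.

The radius of convergence is 1/5.


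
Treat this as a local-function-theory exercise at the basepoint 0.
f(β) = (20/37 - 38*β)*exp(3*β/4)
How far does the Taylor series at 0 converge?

The factor exp(3*β/4) is entire and contributes no finite singular point.
The polynomial part has no poles.
No finite singular points: the Taylor series at 0 converges everywhere.

The radius of convergence is infinite.


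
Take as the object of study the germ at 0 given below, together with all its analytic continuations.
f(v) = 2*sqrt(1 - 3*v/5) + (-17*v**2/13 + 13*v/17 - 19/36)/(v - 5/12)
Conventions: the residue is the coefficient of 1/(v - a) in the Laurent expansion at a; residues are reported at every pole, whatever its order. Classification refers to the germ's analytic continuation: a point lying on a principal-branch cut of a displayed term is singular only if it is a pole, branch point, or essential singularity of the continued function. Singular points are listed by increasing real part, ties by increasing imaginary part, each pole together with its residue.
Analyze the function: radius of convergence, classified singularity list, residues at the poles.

Denominator factor (v - 5/12): pole of order 1 at 5/12, modulus 5/12.
Branch term (2)*sqrt(1 - v/(5/3)): its argument vanishes at v = 5/3, a square-root branch point, modulus 5/3.
The radius of convergence is the smallest modulus among the singular points: 5/12.
The branch term is analytic at 5/12 and contributes nothing to the residue; only the rational part matters.
At the order-1 pole 5/12 set g(v) = (v - (5/12))*(rational part) = -17*v**2/13 + 13*v/17 - 19/36.
Simple pole: residue = g(a) at a = 5/12, which is -4627/10608.
List the singular points by increasing real part (a conjugate pair: the negative imaginary part first).

Radius of convergence at 0: 5/12.
At 5/12: a pole of order 1; residue -4627/10608.
At 5/3: an algebraic (square-root) branch point.


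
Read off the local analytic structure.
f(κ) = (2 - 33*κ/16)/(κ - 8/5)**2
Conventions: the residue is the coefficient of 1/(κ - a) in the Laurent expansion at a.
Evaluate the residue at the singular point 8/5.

At the order-2 pole 8/5 set g(κ) = (κ - (8/5))^2*f(κ) = 2 - 33*κ/16.
Order-2 pole: residue = g'(a); g'(8/5) = -33/16, so the residue is -33/16.

The residue is -33/16.


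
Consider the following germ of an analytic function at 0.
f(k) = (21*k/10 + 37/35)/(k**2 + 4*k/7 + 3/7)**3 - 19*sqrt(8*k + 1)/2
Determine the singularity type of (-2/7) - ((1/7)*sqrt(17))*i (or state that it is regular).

The denominator factor k**2 + 4*k/7 + 3/7 vanishes at (-2/7) - ((1/7)*sqrt(17))*i and appears to the power 3; the numerator there equals (16/35) - ((3/10)*sqrt(17))*i, nonzero, and no other factor vanishes.
The branch terms are analytic at this point.
Hence a pole whose order is the multiplicity, 3.

The point is a pole of order 3.


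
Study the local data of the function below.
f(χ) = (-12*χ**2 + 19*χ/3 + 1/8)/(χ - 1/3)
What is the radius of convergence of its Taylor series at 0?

Denominator factor (χ - 1/3): pole of order 1 at 1/3, modulus 1/3.
The radius of convergence is the smallest modulus among the singular points: 1/3.

The radius of convergence is 1/3.


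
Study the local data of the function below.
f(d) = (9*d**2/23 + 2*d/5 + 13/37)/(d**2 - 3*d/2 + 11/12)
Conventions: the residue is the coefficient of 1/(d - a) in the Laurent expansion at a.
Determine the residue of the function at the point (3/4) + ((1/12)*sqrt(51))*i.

The residue is (227/460) - ((24947/289340)*sqrt(51))*i.

The factor d**2 - 3*d/2 + 11/12 splits as (d - a)(d - a') with a = (3/4) + ((1/12)*sqrt(51))*i, a' = (3/4) - ((1/12)*sqrt(51))*i. At the order-1 pole a set g(d) = (d - a)*f(d) = [9*d**2/23 + 2*d/5 + 13/37] / (d - a').
Simple pole: residue = g(a) at a = (3/4) + ((1/12)*sqrt(51))*i, which is (227/460) - ((24947/289340)*sqrt(51))*i.


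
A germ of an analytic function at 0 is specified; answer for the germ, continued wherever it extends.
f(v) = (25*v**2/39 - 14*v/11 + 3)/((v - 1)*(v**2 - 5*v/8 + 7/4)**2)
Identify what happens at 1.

The denominator factor v - 1 vanishes at 1 and appears to the power 1; the numerator there equals 1016/429, nonzero, and no other factor vanishes.
Hence a pole whose order is the multiplicity, 1.

The point is a pole of order 1.


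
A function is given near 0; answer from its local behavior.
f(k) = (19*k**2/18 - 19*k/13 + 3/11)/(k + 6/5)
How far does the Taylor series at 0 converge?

Denominator factor (k + 6/5): pole of order 1 at -6/5, modulus 6/5.
The radius of convergence is the smallest modulus among the singular points: 6/5.

The radius of convergence is 6/5.


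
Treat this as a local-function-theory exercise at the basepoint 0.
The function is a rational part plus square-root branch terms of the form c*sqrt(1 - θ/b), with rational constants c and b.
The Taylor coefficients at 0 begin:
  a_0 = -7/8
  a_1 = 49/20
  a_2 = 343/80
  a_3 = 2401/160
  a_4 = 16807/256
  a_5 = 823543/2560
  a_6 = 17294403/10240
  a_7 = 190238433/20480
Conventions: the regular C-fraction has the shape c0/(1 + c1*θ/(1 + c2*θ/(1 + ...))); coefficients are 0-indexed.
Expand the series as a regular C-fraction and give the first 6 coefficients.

Taylor coefficients (read off): a_0 = -7/8, a_1 = 49/20, a_2 = 343/80, a_3 = 2401/160, a_4 = 16807/256, a_5 = 823543/2560.
c0 = a_0 = -7/8. Peel one level at a time: if S = 1 + c*θ/S' with S'(0) = 1, then c is the θ-coefficient of S and S' = c*θ/(S - 1).
S_1 = c0/f = 1 + (14/5)*θ + (637/50)*θ^2 + ...; c1 = 14/5.
S_2 = c1*θ/(S_1 - 1) = 1 + (-91/20)*θ + (-49/16)*θ^2 + ...; c2 = -91/20.
S_3 = c2*θ/(S_2 - 1) = 1 + (-35/52)*θ + (-5145/2704)*θ^2 + ...; c3 = -35/52.
S_4 = c3*θ/(S_3 - 1) = 1 + (-147/52)*θ + (-49/16)*θ^2 + ...; c4 = -147/52.
S_5 = c4*θ/(S_4 - 1) = 1 + (-13/12)*θ + ...; c5 = -13/12.

The regular C-fraction coefficients are [-7/8, 14/5, -91/20, -35/52, -147/52, -13/12].


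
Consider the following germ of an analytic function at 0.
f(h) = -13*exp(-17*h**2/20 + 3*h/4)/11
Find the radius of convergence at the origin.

The radius of convergence is infinite.

The factor exp(-17*h**2/20 + 3*h/4) is entire and contributes no finite singular point.
The polynomial part has no poles.
No finite singular points: the Taylor series at 0 converges everywhere.


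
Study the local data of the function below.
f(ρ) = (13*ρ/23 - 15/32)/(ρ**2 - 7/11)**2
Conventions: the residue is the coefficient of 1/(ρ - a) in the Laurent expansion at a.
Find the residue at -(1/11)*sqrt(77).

The residue is -(165/6272)*sqrt(77).

The factor ρ**2 - 7/11 splits as (ρ - a)(ρ - a') with a = -(1/11)*sqrt(77), a' = (1/11)*sqrt(77). At the order-2 pole a set g(ρ) = (ρ - a)^2*f(ρ) = [13*ρ/23 - 15/32] / (ρ - a')^2.
Order-2 pole: residue = g'(a); g'(-(1/11)*sqrt(77)) = -(165/6272)*sqrt(77), so the residue is -(165/6272)*sqrt(77).


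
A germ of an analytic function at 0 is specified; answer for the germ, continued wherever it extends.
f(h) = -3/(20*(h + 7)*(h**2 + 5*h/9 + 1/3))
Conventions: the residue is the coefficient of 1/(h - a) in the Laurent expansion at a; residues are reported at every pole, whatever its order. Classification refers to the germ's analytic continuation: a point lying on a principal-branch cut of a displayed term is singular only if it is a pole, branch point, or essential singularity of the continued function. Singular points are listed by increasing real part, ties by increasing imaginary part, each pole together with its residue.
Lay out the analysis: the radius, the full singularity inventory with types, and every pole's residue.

Radius of convergence at 0: (1/3)*sqrt(3).
At -7: a pole of order 1; residue -27/8180.
At (-5/18) - ((1/18)*sqrt(83))*i: a pole of order 1; residue (27/16360) - ((3267/1357880)*sqrt(83))*i.
At (-5/18) + ((1/18)*sqrt(83))*i: a pole of order 1; residue (27/16360) + ((3267/1357880)*sqrt(83))*i.

Denominator factor (h + 7): pole of order 1 at -7, modulus 7.
Denominator factor (h**2 + 5*h/9 + 1/3): discriminant -83/81, complex-conjugate roots (-5/18) + ((1/18)*sqrt(83))*i and (-5/18) - ((1/18)*sqrt(83))*i; poles of order 1, moduli (1/3)*sqrt(3) and (1/3)*sqrt(3).
The radius of convergence is the smallest modulus among the singular points: (1/3)*sqrt(3).
At the order-1 pole -7 set g(h) = (h - (-7))*f(h) = -3/(20*(h**2 + 5*h/9 + 1/3)).
Simple pole: residue = g(a) at a = -7, which is -27/8180.
The factor h**2 + 5*h/9 + 1/3 splits as (h - a)(h - a') with a = (-5/18) - ((1/18)*sqrt(83))*i, a' = (-5/18) + ((1/18)*sqrt(83))*i. At the order-1 pole a set g(h) = (h - a)*f(h) = [-3/(20*(h + 7))] / (h - a').
Simple pole: residue = g(a) at a = (-5/18) - ((1/18)*sqrt(83))*i, which is (27/16360) - ((3267/1357880)*sqrt(83))*i.
The factor h**2 + 5*h/9 + 1/3 splits as (h - a)(h - a') with a = (-5/18) + ((1/18)*sqrt(83))*i, a' = (-5/18) - ((1/18)*sqrt(83))*i. At the order-1 pole a set g(h) = (h - a)*f(h) = [-3/(20*(h + 7))] / (h - a').
Simple pole: residue = g(a) at a = (-5/18) + ((1/18)*sqrt(83))*i, which is (27/16360) + ((3267/1357880)*sqrt(83))*i.
List the singular points by increasing real part (a conjugate pair: the negative imaginary part first).


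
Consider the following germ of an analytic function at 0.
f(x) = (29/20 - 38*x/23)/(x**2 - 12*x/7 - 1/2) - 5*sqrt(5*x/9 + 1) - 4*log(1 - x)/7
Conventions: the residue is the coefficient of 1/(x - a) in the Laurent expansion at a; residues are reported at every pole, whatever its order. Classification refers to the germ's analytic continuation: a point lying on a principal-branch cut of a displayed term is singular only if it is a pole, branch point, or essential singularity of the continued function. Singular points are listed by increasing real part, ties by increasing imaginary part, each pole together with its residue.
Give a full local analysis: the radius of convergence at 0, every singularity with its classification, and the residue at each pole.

Denominator factor (x**2 - 12*x/7 - 1/2): discriminant 242/49, real irrational roots 6/7 + (11/14)*sqrt(2) and 6/7 - (11/14)*sqrt(2); poles of order 1, moduli 6/7 + (11/14)*sqrt(2) and -6/7 + (11/14)*sqrt(2).
Branch term (-4/7)*log(1 - x/(1)): its argument vanishes at x = 1, a logarithmic branch point, modulus 1.
Branch term (-5)*sqrt(1 - x/(-9/5)): its argument vanishes at x = -9/5, a square-root branch point, modulus 9/5.
The radius of convergence is the smallest modulus among the singular points: -6/7 + (11/14)*sqrt(2).
The branch terms are analytic at 6/7 - (11/14)*sqrt(2) and contribute nothing to the residue; only the rational part matters.
The factor x**2 - 12*x/7 - 1/2 splits as (x - a)(x - a') with a = 6/7 - (11/14)*sqrt(2), a' = 6/7 + (11/14)*sqrt(2). At the order-1 pole a set g(x) = (x - a)*(rational part) = [29/20 - 38*x/23] / (x - a').
Simple pole: residue = g(a) at a = 6/7 - (11/14)*sqrt(2), which is -19/23 - (109/10120)*sqrt(2).
The branch terms are analytic at 6/7 + (11/14)*sqrt(2) and contribute nothing to the residue; only the rational part matters.
The factor x**2 - 12*x/7 - 1/2 splits as (x - a)(x - a') with a = 6/7 + (11/14)*sqrt(2), a' = 6/7 - (11/14)*sqrt(2). At the order-1 pole a set g(x) = (x - a)*(rational part) = [29/20 - 38*x/23] / (x - a').
Simple pole: residue = g(a) at a = 6/7 + (11/14)*sqrt(2), which is -19/23 + (109/10120)*sqrt(2).
List the singular points by increasing real part (a conjugate pair: the negative imaginary part first).

Radius of convergence at 0: -6/7 + (11/14)*sqrt(2).
At -9/5: an algebraic (square-root) branch point.
At 6/7 - (11/14)*sqrt(2): a pole of order 1; residue -19/23 - (109/10120)*sqrt(2).
At 1: a logarithmic branch point.
At 6/7 + (11/14)*sqrt(2): a pole of order 1; residue -19/23 + (109/10120)*sqrt(2).


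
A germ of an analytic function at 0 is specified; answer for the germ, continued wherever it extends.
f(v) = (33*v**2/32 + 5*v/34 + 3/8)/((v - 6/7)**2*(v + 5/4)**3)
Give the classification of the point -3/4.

The point is a regular point.

Denominator factors: v + 5/4 = 1/2 at v = -3/4; v - 6/7 = -45/28 at v = -3/4 — none vanishes.
So the germ continues analytically to -3/4.


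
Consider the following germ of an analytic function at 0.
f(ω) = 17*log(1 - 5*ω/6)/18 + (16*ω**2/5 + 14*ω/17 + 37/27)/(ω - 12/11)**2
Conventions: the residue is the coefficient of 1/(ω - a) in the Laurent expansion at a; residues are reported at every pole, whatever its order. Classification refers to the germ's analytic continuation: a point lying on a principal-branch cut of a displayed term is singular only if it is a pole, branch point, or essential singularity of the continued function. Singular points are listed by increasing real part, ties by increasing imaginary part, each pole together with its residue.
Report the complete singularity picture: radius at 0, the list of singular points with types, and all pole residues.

Radius of convergence at 0: 12/11.
At 12/11: a pole of order 2; residue 7298/935.
At 6/5: a logarithmic branch point.

Denominator factor (ω - 12/11)^2: pole of order 2 at 12/11, modulus 12/11.
Branch term (17/18)*log(1 - ω/(6/5)): its argument vanishes at ω = 6/5, a logarithmic branch point, modulus 6/5.
The radius of convergence is the smallest modulus among the singular points: 12/11.
The branch term is analytic at 12/11 and contributes nothing to the residue; only the rational part matters.
At the order-2 pole 12/11 set g(ω) = (ω - (12/11))^2*(rational part) = 16*ω**2/5 + 14*ω/17 + 37/27.
Order-2 pole: residue = g'(a); g'(12/11) = 7298/935, so the residue is 7298/935.
List the singular points by increasing real part (a conjugate pair: the negative imaginary part first).


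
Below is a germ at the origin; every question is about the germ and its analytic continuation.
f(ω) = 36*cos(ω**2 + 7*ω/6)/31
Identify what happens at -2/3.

There is no denominator, hence no pole anywhere.
The factor cos(ω**2 + 7*ω/6) is entire.
So the germ continues analytically to -2/3.

The point is a regular point.


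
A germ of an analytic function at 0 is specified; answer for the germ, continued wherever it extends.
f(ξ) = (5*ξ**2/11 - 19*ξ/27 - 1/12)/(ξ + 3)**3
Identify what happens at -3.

The denominator factor ξ + 3 vanishes at -3 and appears to the power 3; the numerator there equals 2423/396, nonzero, and no other factor vanishes.
Hence a pole whose order is the multiplicity, 3.

The point is a pole of order 3.


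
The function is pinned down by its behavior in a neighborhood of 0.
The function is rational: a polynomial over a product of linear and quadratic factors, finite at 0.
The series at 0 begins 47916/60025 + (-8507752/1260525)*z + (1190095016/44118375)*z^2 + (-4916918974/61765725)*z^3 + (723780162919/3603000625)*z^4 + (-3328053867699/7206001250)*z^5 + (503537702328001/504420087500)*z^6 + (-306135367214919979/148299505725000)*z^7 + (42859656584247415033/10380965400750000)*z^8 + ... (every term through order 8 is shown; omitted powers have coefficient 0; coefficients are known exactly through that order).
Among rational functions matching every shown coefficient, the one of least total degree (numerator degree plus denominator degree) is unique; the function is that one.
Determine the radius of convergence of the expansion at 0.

No rational of total degree below 7 reproduces all 9 coefficients; solving the [2/5] Pade equations on them gives f(z) = (-z**2/15 - 5*z/3 + 18/35)/((z + 7/11)**3*(z**2 + 5*z/4 + 5/2)), whose expansion matches every shown term.
Denominator factor (z + 7/11)^3: pole of order 3 at -7/11, modulus 7/11.
Denominator factor (z**2 + 5*z/4 + 5/2): discriminant -135/16, complex-conjugate roots (-5/8) + ((3/8)*sqrt(15))*i and (-5/8) - ((3/8)*sqrt(15))*i; poles of order 1, moduli (1/2)*sqrt(10) and (1/2)*sqrt(10).
The radius of convergence is the smallest modulus among the singular points: 7/11.

The radius of convergence is 7/11.


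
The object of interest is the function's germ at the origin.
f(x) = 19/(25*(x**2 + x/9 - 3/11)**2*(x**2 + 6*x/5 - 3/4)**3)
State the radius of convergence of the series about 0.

The radius of convergence is -3/5 + (1/10)*sqrt(111).

Denominator factor (x**2 + x/9 - 3/11)^2: discriminant 983/891, real irrational roots -1/18 + (1/198)*sqrt(10813) and -1/18 - (1/198)*sqrt(10813); poles of order 2, moduli -1/18 + (1/198)*sqrt(10813) and 1/18 + (1/198)*sqrt(10813).
Denominator factor (x**2 + 6*x/5 - 3/4)^3: discriminant 111/25, real irrational roots -3/5 + (1/10)*sqrt(111) and -3/5 - (1/10)*sqrt(111); poles of order 3, moduli -3/5 + (1/10)*sqrt(111) and 3/5 + (1/10)*sqrt(111).
The radius of convergence is the smallest modulus among the singular points: -3/5 + (1/10)*sqrt(111).


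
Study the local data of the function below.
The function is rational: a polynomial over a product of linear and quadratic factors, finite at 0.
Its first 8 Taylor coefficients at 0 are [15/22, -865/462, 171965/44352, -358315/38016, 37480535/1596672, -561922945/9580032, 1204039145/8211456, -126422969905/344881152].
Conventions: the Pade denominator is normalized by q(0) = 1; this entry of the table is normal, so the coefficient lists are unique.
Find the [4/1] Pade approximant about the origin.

Taylor coefficients needed (read off): a_0 = 15/22, a_1 = -865/462, a_2 = 171965/44352, a_3 = -358315/38016, a_4 = 37480535/1596672, a_5 = -561922945/9580032.
Write the denominator as Q(j) = 1 + q1*j. Requiring Q*f - P = O(j^6) with deg P <= 4 kills the coefficients of j^5..j^5 in Q*f:
  j^5: a_5 + q1*a_4 = 0, i.e. -561922945/9580032 + (37480535/1596672)*q1 = 0.
Solving this linear system: q1 = 112384589/44976642.
The numerator is Q*f truncated at degree 4: P0 = a_0 = 15/22; P1 = a_1 + q1*a_0 = -1167883265/6926402868; P2 = a_2 + q1*a_1 = -12682603405/15831777984; P3 = a_3 + q1*a_2 = 29135710525/110822445888; P4 = a_4 + q1*a_3 = -8569326625/110822445888.

The Pade approximant has numerator coefficients [15/22, -1167883265/6926402868, -12682603405/15831777984, 29135710525/110822445888, -8569326625/110822445888]; denominator coefficients [1, 112384589/44976642].


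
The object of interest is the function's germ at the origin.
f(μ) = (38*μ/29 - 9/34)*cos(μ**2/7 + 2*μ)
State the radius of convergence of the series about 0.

The factor cos(μ**2/7 + 2*μ) is entire and contributes no finite singular point.
The polynomial part has no poles.
No finite singular points: the Taylor series at 0 converges everywhere.

The radius of convergence is infinite.


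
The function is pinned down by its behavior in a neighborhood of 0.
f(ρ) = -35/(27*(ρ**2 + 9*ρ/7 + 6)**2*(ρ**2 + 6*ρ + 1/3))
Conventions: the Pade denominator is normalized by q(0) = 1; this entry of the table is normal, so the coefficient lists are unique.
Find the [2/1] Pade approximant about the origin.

Taylor coefficients needed (expand at 0): a_0 = -35/324, a_1 = 215/108, a_2 = -965845/27216, a_3 = 6697505/10584.
Write the denominator as Q(ρ) = 1 + q1*ρ. Requiring Q*f - P = O(ρ^4) with deg P <= 2 kills the coefficients of ρ^3..ρ^3 in Q*f:
  ρ^3: a_3 + q1*a_2 = 0, i.e. 6697505/10584 + (-965845/27216)*q1 = 0.
Solving this linear system: q1 = 24111018/1352183.
The numerator is Q*f truncated at degree 2: P0 = a_0 = -35/324; P1 = a_1 + q1*a_0 = 1346305/20862252; P2 = a_2 + q1*a_1 = 47966515/5257287504.

The Pade approximant has numerator coefficients [-35/324, 1346305/20862252, 47966515/5257287504]; denominator coefficients [1, 24111018/1352183].


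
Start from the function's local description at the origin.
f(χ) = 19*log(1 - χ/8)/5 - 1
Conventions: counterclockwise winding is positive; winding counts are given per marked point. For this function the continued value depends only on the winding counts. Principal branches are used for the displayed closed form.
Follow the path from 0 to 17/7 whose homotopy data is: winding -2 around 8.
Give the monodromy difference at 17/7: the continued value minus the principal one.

The rational part is single-valued and drops out of the difference; each branch term changes only by its own monodromy.
(19/5)*log(1 - χ/(8)): each positive loop around 8 adds 2*pi*i to the log, so winding -2 contributes (19/5)*(-2)*2*pi*i = -(76/5)*pi*i.
Summing the contributions at χ = 17/7 gives -(76/5)*pi*i.

Continued minus principal equals -(76/5)*pi*i.


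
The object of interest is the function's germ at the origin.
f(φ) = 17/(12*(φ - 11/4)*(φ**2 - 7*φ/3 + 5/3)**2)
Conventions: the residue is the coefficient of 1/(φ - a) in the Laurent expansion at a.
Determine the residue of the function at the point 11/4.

At the order-1 pole 11/4 set g(φ) = (φ - (11/4))*f(φ) = 17/(12*(φ**2 - 7*φ/3 + 5/3)**2).
Simple pole: residue = g(a) at a = 11/4, which is 1088/6075.

The residue is 1088/6075.


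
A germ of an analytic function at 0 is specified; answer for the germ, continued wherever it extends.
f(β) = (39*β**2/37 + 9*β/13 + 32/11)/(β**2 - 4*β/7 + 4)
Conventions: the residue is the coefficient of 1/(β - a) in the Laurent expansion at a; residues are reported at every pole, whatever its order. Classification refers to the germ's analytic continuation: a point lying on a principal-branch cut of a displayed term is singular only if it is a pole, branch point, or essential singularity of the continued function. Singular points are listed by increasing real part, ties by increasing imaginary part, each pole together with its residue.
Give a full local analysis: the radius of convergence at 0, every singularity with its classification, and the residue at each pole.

Denominator factor (β**2 - 4*β/7 + 4): discriminant -768/49, complex-conjugate roots (2/7) + ((8/7)*sqrt(3))*i and (2/7) - ((8/7)*sqrt(3))*i; poles of order 1, moduli 2 and 2.
The radius of convergence is the smallest modulus among the singular points: 2.
The factor β**2 - 4*β/7 + 4 splits as (β - a)(β - a') with a = (2/7) - ((8/7)*sqrt(3))*i, a' = (2/7) + ((8/7)*sqrt(3))*i. At the order-1 pole a set g(β) = (β - a)*f(β) = [39*β**2/37 + 9*β/13 + 32/11] / (β - a').
Simple pole: residue = g(a) at a = (2/7) - ((8/7)*sqrt(3))*i, which is (4359/6734) - ((121493/888888)*sqrt(3))*i.
The factor β**2 - 4*β/7 + 4 splits as (β - a)(β - a') with a = (2/7) + ((8/7)*sqrt(3))*i, a' = (2/7) - ((8/7)*sqrt(3))*i. At the order-1 pole a set g(β) = (β - a)*f(β) = [39*β**2/37 + 9*β/13 + 32/11] / (β - a').
Simple pole: residue = g(a) at a = (2/7) + ((8/7)*sqrt(3))*i, which is (4359/6734) + ((121493/888888)*sqrt(3))*i.
List the singular points by increasing real part (a conjugate pair: the negative imaginary part first).

Radius of convergence at 0: 2.
At (2/7) - ((8/7)*sqrt(3))*i: a pole of order 1; residue (4359/6734) - ((121493/888888)*sqrt(3))*i.
At (2/7) + ((8/7)*sqrt(3))*i: a pole of order 1; residue (4359/6734) + ((121493/888888)*sqrt(3))*i.


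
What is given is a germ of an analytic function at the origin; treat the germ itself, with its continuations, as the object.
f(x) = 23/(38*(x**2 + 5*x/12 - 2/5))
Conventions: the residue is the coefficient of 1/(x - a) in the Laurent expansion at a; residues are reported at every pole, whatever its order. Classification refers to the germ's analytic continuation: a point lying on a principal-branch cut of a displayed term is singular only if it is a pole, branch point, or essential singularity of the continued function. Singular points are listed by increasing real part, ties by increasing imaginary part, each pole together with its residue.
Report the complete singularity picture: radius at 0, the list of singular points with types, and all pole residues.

Radius of convergence at 0: -5/24 + (1/120)*sqrt(6385).
At -5/24 - (1/120)*sqrt(6385): a pole of order 1; residue -(138/24263)*sqrt(6385).
At -5/24 + (1/120)*sqrt(6385): a pole of order 1; residue (138/24263)*sqrt(6385).

Denominator factor (x**2 + 5*x/12 - 2/5): discriminant 1277/720, real irrational roots -5/24 + (1/120)*sqrt(6385) and -5/24 - (1/120)*sqrt(6385); poles of order 1, moduli -5/24 + (1/120)*sqrt(6385) and 5/24 + (1/120)*sqrt(6385).
The radius of convergence is the smallest modulus among the singular points: -5/24 + (1/120)*sqrt(6385).
The factor x**2 + 5*x/12 - 2/5 splits as (x - a)(x - a') with a = -5/24 - (1/120)*sqrt(6385), a' = -5/24 + (1/120)*sqrt(6385). At the order-1 pole a set g(x) = (x - a)*f(x) = [23/38] / (x - a').
Simple pole: residue = g(a) at a = -5/24 - (1/120)*sqrt(6385), which is -(138/24263)*sqrt(6385).
The factor x**2 + 5*x/12 - 2/5 splits as (x - a)(x - a') with a = -5/24 + (1/120)*sqrt(6385), a' = -5/24 - (1/120)*sqrt(6385). At the order-1 pole a set g(x) = (x - a)*f(x) = [23/38] / (x - a').
Simple pole: residue = g(a) at a = -5/24 + (1/120)*sqrt(6385), which is (138/24263)*sqrt(6385).
List the singular points by increasing real part (a conjugate pair: the negative imaginary part first).
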